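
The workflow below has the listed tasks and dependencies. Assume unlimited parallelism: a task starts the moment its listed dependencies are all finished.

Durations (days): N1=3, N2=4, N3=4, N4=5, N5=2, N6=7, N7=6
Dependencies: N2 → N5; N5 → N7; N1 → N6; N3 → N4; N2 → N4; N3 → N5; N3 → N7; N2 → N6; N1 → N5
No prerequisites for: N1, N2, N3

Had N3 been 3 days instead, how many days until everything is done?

As given, the longest chain is N3→N5→N7 = 4+2+6 = 12, so the finish is 12 days.
N3 lies on that path, so at 3 days the path becomes 11 days.
Now N2→N5→N7 = 4+2+6 = 12 is longest, so the finish becomes 12 days.

12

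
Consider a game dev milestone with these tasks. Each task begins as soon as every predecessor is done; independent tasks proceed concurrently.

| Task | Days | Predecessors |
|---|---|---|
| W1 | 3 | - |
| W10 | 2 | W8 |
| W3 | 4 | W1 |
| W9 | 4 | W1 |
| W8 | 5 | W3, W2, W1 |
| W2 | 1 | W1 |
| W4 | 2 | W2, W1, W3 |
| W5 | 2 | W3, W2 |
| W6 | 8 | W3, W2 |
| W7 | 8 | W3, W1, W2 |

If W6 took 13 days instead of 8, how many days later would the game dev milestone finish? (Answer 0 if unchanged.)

Baseline: W1→W3→W6 = 3+4+8 = 15 → 15 days.
Since W6 is critical, the +5 change carries straight to that chain (now 20 days).
That remains the longest chain; total 20 days.
Change in finish: 20 − 15 = +5 days.

5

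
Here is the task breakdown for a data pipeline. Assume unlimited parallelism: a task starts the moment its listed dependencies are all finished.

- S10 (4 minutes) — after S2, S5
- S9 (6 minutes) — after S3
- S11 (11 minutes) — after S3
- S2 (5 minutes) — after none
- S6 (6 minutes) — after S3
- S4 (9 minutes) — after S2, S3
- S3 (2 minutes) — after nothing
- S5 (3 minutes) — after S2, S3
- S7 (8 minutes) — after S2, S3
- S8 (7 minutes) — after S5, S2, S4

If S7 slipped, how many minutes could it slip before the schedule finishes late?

Critical path: S2→S4→S8 = 5+9+7 = 21, so the finish is 21 minutes.
S7 finishes as early as 13 and must finish by 21.
Float = 21 − 13 = 8.

8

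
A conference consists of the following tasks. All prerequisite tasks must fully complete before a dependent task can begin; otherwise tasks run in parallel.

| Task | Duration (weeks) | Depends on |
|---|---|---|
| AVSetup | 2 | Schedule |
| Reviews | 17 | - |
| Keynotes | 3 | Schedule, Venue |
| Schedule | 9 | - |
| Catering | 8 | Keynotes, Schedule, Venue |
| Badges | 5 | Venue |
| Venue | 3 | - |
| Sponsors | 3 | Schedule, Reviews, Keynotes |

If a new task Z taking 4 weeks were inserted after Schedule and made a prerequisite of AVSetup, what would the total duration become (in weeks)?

Originally the plan takes 20 weeks.
With Z inserted, AVSetup now waits for max(Schedule, Z).
New critical path: Reviews→Sponsors = 17+3 = 20 ⇒ 20 weeks.

20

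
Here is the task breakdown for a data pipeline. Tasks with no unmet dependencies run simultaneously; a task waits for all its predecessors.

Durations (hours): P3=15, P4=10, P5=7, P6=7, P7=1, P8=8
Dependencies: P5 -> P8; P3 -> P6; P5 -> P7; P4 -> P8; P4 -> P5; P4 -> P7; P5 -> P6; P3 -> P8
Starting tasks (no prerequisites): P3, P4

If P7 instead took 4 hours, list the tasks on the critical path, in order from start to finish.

Baseline: P4→P5→P8 = 10+7+8 = 25 → 25 hours.
The longest path through P7 is only 18 hours, so P7 has float 7.
No other chain overtakes it, so the finish is 25 hours.

P4, P5, P8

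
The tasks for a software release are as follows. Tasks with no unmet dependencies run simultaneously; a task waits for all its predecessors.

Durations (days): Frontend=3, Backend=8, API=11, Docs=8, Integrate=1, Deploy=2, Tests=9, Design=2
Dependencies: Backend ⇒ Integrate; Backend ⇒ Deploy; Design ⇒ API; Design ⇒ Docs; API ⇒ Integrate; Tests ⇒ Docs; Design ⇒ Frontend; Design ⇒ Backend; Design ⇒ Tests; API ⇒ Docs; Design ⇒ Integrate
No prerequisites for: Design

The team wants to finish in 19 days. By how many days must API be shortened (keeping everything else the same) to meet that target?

Current finish: 21 days; target: 19.
API is on every critical path, so each day cut from API cuts the finish by one (this holds down to a finish of 19).
Need 21 − 19 = 2 days off API → API becomes 9 days, finish becomes 19.

2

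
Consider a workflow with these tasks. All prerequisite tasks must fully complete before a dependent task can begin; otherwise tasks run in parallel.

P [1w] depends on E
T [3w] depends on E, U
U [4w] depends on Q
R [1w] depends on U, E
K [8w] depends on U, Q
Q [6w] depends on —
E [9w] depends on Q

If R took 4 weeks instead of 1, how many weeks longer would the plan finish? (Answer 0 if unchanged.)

1

As given, the longest chain is Q→E→T = 6+9+3 = 18, so the finish is 18 weeks.
R is off the critical path — its longest chain is 16 weeks, giving 2 of slack.
New critical path: Q→E→R = 6+9+4 = 19 ⇒ 19 weeks.
Change in finish: 19 − 18 = +1 weeks.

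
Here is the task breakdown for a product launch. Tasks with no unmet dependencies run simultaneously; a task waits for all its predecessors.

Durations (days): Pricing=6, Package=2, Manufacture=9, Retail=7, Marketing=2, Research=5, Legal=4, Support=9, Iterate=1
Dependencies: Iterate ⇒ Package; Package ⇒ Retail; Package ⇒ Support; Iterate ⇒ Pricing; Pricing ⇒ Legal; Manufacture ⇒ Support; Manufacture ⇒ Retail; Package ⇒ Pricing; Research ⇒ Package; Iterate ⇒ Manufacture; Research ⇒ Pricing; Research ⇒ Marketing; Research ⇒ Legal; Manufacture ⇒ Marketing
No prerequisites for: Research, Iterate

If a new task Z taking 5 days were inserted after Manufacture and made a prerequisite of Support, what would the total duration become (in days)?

24

Originally the plan takes 19 days.
With Z inserted, Support now waits for max(Package, Manufacture, Z).
New critical path: Iterate→Manufacture→Z→Support = 1+9+5+9 = 24 ⇒ 24 days.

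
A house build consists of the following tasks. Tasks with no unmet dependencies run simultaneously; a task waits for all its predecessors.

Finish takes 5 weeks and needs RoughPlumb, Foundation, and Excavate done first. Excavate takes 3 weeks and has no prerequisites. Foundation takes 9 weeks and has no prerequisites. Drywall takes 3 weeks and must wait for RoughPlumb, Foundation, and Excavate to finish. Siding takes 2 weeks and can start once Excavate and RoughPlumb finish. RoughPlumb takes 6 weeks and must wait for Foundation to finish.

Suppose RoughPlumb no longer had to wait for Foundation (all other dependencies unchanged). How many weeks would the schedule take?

Original critical path: Foundation→RoughPlumb→Finish = 9+6+5 = 20 ⇒ 20 weeks.
Without Foundation→RoughPlumb, RoughPlumb's earliest start moves from 9 to 0.
New critical path: Foundation→Finish = 9+5 = 14 ⇒ 14 weeks.

14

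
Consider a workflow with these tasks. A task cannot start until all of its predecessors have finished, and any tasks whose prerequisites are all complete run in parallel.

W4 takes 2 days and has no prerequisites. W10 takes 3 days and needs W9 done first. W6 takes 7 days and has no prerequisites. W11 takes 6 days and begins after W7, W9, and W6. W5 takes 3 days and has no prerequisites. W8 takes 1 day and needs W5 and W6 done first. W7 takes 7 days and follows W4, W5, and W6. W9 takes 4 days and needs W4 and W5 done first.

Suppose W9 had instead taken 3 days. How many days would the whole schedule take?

20

The binding path is W6→W7→W11 = 7+7+6 = 20; finish at 20 days.
The longest path through W9 is only 13 days, so W9 has float 7.
No other chain overtakes it, so the finish is 20 days.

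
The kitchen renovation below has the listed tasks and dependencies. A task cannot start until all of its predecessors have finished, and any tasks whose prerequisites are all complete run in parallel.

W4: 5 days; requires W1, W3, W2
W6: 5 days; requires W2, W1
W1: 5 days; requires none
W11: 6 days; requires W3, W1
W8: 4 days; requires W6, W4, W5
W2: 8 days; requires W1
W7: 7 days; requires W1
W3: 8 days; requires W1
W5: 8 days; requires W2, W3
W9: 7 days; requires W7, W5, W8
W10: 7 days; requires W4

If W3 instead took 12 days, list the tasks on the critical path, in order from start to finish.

W1, W3, W5, W8, W9

As given, the longest chain is W1→W3→W5→W8→W9 = 5+8+8+4+7 = 32, so the finish is 32 days.
Since W3 is critical, the +4 change carries straight to that chain (now 36 days).
No other chain overtakes it, so the finish is 36 days.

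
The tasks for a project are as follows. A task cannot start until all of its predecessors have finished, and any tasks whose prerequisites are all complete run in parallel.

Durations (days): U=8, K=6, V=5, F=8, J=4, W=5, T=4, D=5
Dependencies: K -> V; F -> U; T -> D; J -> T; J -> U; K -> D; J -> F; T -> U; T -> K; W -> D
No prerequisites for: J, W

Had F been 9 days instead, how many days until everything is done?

As given, the longest chain is J→F→U = 4+8+8 = 20, so the finish is 20 days.
F is on the critical path; changing it to 9 makes that path 21 days.
That remains the longest chain; total 21 days.

21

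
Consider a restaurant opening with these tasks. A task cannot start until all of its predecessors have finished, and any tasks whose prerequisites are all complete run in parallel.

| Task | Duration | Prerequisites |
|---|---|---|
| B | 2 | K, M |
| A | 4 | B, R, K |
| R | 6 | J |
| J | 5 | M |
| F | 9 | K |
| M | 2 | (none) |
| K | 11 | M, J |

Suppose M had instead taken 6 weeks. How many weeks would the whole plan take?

The binding path is M→J→K→F = 2+5+11+9 = 27; finish at 27 weeks.
M lies on that path, so at 6 weeks the path becomes 31 weeks.
That remains the longest chain; total 31 weeks.

31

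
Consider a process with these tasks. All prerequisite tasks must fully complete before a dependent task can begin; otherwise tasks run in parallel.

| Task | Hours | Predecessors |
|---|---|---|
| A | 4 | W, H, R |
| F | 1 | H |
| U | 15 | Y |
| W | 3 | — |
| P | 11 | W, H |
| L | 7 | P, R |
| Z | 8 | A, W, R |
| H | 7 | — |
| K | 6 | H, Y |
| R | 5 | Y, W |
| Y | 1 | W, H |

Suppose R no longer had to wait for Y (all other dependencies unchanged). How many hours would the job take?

25

With the dependency in place, H→Y→R→A→Z = 7+1+5+4+8 = 25 sets the finish at 25 hours.
Without Y→R, R's earliest start moves from 8 to 3.
After: H→P→L = 7+11+7 = 25 → 25 hours.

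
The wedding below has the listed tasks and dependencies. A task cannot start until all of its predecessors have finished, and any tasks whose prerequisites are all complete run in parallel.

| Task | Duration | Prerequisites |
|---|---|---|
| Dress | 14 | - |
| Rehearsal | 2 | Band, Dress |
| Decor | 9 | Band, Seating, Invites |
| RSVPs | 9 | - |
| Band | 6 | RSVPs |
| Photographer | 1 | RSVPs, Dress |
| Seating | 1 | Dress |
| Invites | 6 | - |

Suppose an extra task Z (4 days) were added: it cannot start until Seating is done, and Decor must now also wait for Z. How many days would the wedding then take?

Originally the wedding takes 24 days.
With Z inserted, Decor now waits for max(Band, Seating, Invites, Z).
New critical path: Dress→Seating→Z→Decor = 14+1+4+9 = 28 ⇒ 28 days.

28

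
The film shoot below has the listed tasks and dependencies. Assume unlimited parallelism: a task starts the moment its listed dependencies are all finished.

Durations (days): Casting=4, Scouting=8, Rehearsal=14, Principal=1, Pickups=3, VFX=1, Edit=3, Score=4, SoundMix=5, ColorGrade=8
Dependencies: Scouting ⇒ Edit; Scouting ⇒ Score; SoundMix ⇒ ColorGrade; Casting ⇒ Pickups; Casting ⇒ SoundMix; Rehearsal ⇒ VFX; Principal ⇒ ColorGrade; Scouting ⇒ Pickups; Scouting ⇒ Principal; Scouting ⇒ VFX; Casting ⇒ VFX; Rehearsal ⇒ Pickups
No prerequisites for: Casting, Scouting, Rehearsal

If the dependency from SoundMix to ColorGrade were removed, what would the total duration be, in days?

17

Original critical path: Casting→SoundMix→ColorGrade = 4+5+8 = 17 ⇒ 17 days.
Dropping SoundMix→ColorGrade doesn't change ColorGrade's earliest start (9); another predecessor still binds.
New critical path: Scouting→Principal→ColorGrade = 8+1+8 = 17 ⇒ 17 days.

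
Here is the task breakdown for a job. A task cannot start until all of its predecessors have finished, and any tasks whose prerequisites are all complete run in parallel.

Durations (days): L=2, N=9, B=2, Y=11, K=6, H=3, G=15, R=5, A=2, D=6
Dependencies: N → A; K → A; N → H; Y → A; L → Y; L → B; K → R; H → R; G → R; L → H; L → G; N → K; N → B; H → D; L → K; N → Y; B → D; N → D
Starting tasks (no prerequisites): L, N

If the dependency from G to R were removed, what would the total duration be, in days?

Original critical path: L→G→R = 2+15+5 = 22 ⇒ 22 days.
Without G→R, R's earliest start moves from 17 to 15.
After: N→Y→A = 9+11+2 = 22 → 22 days.

22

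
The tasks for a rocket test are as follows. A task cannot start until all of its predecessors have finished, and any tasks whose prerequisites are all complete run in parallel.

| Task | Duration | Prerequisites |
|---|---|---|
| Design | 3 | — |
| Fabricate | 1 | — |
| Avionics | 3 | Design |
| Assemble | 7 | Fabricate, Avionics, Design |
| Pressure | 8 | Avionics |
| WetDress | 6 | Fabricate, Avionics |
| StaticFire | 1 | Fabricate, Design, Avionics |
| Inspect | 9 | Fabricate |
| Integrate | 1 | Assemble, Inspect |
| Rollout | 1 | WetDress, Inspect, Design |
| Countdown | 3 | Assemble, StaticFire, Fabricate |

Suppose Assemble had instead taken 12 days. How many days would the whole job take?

21

The binding path is Design→Avionics→Assemble→Countdown = 3+3+7+3 = 16; finish at 16 days.
Assemble lies on that path, so at 12 days the path becomes 21 days.
The critical path is still Design→Avionics→Assemble→Countdown; finish is now 21 days.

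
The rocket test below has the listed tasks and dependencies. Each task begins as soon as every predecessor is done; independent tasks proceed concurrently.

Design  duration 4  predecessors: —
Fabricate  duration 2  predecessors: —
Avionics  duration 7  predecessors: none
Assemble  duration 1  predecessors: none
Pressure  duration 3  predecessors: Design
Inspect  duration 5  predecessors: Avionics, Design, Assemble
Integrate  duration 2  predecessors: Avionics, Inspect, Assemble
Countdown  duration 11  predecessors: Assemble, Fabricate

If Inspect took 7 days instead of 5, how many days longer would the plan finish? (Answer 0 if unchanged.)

Actual critical path: Avionics→Inspect→Integrate = 7+5+2 = 14 ⇒ 14 days.
Inspect is on the critical path; changing it to 7 makes that path 16 days.
The critical path is still Avionics→Inspect→Integrate; finish is now 16 days.
Change in finish: 16 − 14 = +2 days.

2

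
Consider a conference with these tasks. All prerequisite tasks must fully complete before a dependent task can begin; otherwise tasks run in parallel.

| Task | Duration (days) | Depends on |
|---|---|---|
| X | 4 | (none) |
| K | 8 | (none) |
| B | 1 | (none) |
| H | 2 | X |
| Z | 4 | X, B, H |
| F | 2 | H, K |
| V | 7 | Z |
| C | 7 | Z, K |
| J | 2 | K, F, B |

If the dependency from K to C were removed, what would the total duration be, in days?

17

Before: longest chain X→H→Z→V = 4+2+4+7 = 17, finish 17.
Dropping K→C doesn't change C's earliest start (10); another predecessor still binds.
New critical path: X→H→Z→V = 4+2+4+7 = 17 ⇒ 17 days.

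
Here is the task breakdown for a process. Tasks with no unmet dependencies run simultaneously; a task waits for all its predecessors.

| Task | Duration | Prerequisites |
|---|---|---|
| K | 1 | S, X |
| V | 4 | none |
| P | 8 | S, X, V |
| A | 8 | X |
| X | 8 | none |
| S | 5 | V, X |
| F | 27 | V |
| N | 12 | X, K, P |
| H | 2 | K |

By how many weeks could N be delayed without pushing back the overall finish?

X→S→P→N = 8+5+8+12 = 33 sets the makespan at 33 weeks.
N finishes as early as 33 and must finish by 33.
Slack of N = 21 − 21 = 0 weeks.

0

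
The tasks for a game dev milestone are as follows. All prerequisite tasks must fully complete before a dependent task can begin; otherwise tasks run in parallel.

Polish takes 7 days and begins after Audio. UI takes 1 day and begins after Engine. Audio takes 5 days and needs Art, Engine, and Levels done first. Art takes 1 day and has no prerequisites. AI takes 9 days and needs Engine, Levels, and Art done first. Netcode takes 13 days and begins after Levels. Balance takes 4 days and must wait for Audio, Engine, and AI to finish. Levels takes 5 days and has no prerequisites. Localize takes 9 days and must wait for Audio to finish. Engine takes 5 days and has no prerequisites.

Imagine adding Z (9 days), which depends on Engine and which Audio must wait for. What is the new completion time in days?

Originally the job takes 19 days.
With Z inserted, Audio now waits for max(Art, Engine, Levels, Z).
New critical path: Engine→Z→Audio→Localize = 5+9+5+9 = 28 ⇒ 28 days.

28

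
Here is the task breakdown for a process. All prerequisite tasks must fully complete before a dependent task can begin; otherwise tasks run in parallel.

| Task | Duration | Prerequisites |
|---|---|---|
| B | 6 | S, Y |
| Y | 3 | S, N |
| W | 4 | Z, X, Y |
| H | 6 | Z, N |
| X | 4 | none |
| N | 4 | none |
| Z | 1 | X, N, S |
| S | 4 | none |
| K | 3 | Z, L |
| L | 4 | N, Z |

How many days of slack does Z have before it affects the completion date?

1

Critical path: S→Y→B = 4+3+6 = 13, so the finish is 13 days.
Z finishes as early as 5 and must finish by 6.
So Z can slip 6 − 5 = 1 day.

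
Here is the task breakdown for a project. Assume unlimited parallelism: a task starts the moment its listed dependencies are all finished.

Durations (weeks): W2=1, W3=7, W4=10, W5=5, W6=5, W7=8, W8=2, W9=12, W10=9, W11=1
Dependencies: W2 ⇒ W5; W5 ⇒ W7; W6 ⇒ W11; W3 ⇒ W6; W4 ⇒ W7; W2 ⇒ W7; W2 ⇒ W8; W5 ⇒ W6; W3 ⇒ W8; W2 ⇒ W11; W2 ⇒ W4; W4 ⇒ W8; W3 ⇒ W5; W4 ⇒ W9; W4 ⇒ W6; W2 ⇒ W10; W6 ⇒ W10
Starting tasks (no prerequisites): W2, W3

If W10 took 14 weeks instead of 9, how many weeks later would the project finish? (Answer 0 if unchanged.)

5

Actual critical path: W3→W5→W6→W10 = 7+5+5+9 = 26 ⇒ 26 weeks.
W10 is on the critical path; changing it to 14 makes that path 31 weeks.
No other chain overtakes it, so the finish is 31 weeks.
Change in finish: 31 − 26 = +5 weeks.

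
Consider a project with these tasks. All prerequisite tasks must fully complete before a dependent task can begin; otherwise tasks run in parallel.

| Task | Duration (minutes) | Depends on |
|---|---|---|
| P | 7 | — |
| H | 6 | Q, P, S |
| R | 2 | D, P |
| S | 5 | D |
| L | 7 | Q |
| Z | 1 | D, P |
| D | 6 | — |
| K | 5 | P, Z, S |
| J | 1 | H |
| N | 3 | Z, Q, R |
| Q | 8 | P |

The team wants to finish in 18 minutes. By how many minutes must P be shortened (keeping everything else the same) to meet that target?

Current finish: 22 minutes; target: 18.
P is on every critical path, so each minute cut from P cuts the finish by one (this holds down to a finish of 18).
Need 22 − 18 = 4 minutes off P → P becomes 3 minutes, finish becomes 18.

4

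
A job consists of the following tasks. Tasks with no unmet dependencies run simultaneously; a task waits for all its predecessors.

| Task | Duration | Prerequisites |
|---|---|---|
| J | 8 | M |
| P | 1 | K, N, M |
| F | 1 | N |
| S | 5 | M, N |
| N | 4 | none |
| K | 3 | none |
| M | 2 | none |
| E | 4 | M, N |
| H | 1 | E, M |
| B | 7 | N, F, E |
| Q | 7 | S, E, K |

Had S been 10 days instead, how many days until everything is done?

The binding path is N→S→Q = 4+5+7 = 16; finish at 16 days.
Since S is critical, the +5 change carries straight to that chain (now 21 days).
The critical path is still N→S→Q; finish is now 21 days.

21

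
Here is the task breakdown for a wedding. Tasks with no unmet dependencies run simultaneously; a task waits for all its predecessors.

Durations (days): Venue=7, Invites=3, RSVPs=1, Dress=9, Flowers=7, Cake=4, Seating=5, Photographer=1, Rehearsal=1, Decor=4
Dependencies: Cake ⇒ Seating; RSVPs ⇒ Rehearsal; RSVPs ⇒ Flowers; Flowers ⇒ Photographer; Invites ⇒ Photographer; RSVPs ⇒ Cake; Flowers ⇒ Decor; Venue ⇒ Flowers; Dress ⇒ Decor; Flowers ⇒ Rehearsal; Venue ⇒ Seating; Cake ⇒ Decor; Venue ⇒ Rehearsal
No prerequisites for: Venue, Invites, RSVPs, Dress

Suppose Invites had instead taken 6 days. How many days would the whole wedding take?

18

Critical path before the change: Venue→Flowers→Decor = 7+7+4 = 18 giving 18 days.
Invites has 14 days of float (longest path through it is 4).
That remains the longest chain; total 18 days.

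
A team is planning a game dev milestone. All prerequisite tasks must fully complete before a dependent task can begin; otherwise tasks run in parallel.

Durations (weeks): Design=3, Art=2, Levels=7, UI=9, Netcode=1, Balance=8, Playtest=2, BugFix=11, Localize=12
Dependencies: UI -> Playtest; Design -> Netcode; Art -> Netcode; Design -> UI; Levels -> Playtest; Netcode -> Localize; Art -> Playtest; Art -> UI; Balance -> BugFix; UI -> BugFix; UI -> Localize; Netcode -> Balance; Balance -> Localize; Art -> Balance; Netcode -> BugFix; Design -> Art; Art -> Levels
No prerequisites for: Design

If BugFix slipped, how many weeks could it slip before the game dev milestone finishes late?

1

Design→Art→UI→Localize = 3+2+9+12 = 26 sets the makespan at 26 weeks.
Longest path through BugFix: 25 weeks (earliest finish 25, latest finish 26).
Slack of BugFix = 15 − 14 = 1 week.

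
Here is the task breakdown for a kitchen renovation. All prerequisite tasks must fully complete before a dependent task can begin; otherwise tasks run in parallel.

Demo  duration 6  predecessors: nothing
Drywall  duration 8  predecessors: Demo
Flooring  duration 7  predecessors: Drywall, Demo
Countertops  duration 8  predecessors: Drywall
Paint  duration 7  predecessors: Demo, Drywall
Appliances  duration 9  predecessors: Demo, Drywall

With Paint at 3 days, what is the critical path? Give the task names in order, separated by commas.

The binding path is Demo→Drywall→Appliances = 6+8+9 = 23; finish at 23 days.
The longest path through Paint is only 21 days, so Paint has float 2.
No other chain overtakes it, so the finish is 23 days.

Demo, Drywall, Appliances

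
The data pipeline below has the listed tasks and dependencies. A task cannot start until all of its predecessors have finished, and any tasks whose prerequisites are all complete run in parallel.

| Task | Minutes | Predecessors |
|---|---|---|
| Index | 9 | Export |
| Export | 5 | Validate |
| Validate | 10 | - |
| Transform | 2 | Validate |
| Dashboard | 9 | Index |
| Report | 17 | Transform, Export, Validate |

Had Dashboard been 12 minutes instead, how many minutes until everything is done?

Critical path before the change: Validate→Export→Index→Dashboard = 10+5+9+9 = 33 giving 33 minutes.
Dashboard lies on that path, so at 12 minutes the path becomes 36 minutes.
That remains the longest chain; total 36 minutes.

36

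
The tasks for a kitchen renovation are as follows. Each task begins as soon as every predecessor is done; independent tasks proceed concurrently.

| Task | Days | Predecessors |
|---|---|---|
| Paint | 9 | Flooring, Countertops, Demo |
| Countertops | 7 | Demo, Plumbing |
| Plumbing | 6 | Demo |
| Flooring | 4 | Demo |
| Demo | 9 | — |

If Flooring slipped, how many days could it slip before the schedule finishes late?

9

Demo→Plumbing→Countertops→Paint = 9+6+7+9 = 31 sets the makespan at 31 days.
Flooring finishes as early as 13 and must finish by 22.
So Flooring can slip 22 − 13 = 9 days.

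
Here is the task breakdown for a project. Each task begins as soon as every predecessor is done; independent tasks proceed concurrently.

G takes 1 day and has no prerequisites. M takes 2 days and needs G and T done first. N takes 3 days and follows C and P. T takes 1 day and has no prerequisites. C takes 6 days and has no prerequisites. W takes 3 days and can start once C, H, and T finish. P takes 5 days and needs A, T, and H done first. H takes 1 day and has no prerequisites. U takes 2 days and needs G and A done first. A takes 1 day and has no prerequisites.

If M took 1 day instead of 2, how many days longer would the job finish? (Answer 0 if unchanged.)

0

The binding path is H→P→N = 1+5+3 = 9; finish at 9 days.
M has 6 days of float (longest path through it is 3).
The critical path is still H→P→N; finish is now 9 days.
Change in finish: 9 − 9 = +0 days.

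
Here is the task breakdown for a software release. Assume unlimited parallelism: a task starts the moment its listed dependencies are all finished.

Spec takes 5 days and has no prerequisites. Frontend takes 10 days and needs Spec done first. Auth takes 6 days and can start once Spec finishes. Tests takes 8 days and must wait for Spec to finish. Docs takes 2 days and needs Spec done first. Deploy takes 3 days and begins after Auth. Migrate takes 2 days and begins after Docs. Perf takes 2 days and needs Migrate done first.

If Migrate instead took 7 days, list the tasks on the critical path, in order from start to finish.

Critical path before the change: Spec→Frontend = 5+10 = 15 giving 15 days.
The longest path through Migrate is only 11 days, so Migrate has float 4.
Now Spec→Docs→Migrate→Perf = 5+2+7+2 = 16 is longest, so the finish becomes 16 days.

Spec, Docs, Migrate, Perf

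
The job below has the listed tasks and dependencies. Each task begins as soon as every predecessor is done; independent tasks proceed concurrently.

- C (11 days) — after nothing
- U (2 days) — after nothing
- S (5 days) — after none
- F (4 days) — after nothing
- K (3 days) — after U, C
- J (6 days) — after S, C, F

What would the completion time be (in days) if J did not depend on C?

Before: longest chain C→J = 11+6 = 17, finish 17.
Without C→J, J's earliest start moves from 11 to 5.
After: C→K = 11+3 = 14 → 14 days.

14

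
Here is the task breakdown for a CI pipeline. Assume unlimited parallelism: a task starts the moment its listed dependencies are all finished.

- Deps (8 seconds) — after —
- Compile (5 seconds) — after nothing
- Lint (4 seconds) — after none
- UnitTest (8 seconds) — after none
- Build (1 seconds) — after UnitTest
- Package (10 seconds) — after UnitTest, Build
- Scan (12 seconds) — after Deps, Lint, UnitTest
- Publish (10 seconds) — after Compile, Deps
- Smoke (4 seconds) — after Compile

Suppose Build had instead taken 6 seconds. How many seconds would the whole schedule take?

24

The binding path is Deps→Scan = 8+12 = 20; finish at 20 seconds.
The longest path through Build is only 19 seconds, so Build has float 1.
The binding chain switches to UnitTest→Build→Package = 8+6+10 = 24; finish 24 seconds.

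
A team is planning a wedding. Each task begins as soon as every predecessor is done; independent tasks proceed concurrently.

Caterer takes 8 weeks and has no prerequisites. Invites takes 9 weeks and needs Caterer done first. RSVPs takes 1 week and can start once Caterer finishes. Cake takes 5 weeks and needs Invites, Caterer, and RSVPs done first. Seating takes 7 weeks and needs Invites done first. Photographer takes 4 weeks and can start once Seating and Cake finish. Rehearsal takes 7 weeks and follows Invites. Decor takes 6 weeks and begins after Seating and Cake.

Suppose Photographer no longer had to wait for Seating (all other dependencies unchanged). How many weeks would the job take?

30

With the dependency in place, Caterer→Invites→Seating→Decor = 8+9+7+6 = 30 sets the finish at 30 weeks.
Without Seating→Photographer, Photographer's earliest start moves from 24 to 22.
New critical path: Caterer→Invites→Seating→Decor = 8+9+7+6 = 30 ⇒ 30 weeks.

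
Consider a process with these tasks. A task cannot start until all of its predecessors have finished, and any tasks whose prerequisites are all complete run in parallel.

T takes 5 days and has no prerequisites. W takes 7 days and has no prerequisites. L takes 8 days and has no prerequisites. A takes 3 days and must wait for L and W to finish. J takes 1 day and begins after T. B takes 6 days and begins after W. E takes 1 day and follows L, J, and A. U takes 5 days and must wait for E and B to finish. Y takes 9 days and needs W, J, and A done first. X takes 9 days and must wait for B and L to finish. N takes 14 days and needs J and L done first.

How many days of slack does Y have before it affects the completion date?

The longest chain is W→B→X = 7+6+9 = 22; overall finish 22 days.
Y finishes as early as 20 and must finish by 22.
So Y can slip 22 − 20 = 2 days.

2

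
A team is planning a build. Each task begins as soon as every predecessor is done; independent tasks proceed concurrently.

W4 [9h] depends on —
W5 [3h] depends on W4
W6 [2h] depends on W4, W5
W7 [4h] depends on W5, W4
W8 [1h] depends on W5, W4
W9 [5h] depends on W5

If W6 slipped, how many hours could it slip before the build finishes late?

3

W4→W5→W9 = 9+3+5 = 17 sets the makespan at 17 hours.
W6 finishes as early as 14 and must finish by 17.
So W6 can slip 17 − 14 = 3 hours.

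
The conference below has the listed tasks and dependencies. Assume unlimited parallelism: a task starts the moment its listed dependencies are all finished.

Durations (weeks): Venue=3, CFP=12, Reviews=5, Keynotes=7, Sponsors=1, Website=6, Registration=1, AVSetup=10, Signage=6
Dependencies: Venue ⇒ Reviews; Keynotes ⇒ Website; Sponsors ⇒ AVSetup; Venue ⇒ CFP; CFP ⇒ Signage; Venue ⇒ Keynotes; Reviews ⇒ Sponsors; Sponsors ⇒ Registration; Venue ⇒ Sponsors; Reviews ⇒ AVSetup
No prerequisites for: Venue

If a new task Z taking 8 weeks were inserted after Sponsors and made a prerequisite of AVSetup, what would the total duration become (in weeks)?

Originally the schedule takes 21 weeks.
With Z inserted, AVSetup now waits for max(Sponsors, Reviews, Z).
New critical path: Venue→Reviews→Sponsors→Z→AVSetup = 3+5+1+8+10 = 27 ⇒ 27 weeks.

27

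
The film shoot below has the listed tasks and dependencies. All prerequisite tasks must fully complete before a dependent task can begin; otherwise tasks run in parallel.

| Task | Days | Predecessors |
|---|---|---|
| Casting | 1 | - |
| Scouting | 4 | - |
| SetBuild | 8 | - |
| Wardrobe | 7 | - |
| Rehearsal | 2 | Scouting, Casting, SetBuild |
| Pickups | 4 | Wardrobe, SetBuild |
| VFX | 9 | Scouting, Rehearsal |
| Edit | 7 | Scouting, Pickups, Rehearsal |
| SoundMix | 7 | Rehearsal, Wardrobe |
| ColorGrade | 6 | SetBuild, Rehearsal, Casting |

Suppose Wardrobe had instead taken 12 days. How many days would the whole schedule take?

Critical path before the change: SetBuild→Rehearsal→VFX = 8+2+9 = 19 giving 19 days.
Wardrobe has 1 day of float (longest path through it is 18).
New critical path: Wardrobe→Pickups→Edit = 12+4+7 = 23 ⇒ 23 days.

23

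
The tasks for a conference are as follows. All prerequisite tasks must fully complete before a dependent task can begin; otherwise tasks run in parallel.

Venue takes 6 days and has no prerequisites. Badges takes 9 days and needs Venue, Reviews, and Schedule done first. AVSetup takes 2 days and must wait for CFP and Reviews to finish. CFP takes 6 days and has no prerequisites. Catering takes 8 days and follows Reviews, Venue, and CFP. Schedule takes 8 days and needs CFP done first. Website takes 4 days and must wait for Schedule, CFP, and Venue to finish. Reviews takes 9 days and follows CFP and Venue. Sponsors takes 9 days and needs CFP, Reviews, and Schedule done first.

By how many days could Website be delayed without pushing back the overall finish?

6

Critical path: Venue→Reviews→Sponsors = 6+9+9 = 24, so the finish is 24 days.
Website finishes as early as 18 and must finish by 24.
Float = 24 − 18 = 6.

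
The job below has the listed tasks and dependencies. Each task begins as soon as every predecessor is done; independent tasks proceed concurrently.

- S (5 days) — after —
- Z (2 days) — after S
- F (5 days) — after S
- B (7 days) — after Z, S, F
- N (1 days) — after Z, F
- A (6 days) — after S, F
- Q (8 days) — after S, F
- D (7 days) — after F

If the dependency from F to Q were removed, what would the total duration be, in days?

17

Original critical path: S→F→Q = 5+5+8 = 18 ⇒ 18 days.
Without F→Q, Q's earliest start moves from 10 to 5.
New critical path: S→F→B = 5+5+7 = 17 ⇒ 17 days.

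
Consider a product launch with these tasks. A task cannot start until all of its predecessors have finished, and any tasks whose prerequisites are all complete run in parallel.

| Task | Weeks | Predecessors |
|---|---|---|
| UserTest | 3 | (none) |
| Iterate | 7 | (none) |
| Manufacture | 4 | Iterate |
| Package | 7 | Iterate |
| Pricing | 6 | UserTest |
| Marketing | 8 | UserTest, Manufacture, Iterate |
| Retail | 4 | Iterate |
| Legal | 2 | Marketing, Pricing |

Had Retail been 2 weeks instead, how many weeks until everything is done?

21

As given, the longest chain is Iterate→Manufacture→Marketing→Legal = 7+4+8+2 = 21, so the finish is 21 weeks.
Retail is off the critical path — its longest chain is 11 weeks, giving 10 of slack.
The critical path is still Iterate→Manufacture→Marketing→Legal; finish is now 21 weeks.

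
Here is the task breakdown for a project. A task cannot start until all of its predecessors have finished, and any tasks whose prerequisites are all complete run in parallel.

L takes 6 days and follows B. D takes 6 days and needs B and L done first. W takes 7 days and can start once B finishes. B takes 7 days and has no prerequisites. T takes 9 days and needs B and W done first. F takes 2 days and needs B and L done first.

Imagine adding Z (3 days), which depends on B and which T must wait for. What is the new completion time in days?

Originally the job takes 23 days.
With Z inserted, T now waits for max(B, W, Z).
New critical path: B→W→T = 7+7+9 = 23 ⇒ 23 days.

23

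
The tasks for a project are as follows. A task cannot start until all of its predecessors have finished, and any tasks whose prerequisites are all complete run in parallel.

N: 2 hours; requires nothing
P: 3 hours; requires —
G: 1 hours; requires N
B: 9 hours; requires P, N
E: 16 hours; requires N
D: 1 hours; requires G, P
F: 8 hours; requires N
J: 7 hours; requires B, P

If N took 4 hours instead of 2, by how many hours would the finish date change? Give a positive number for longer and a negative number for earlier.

1

The binding path is P→B→J = 3+9+7 = 19; finish at 19 hours.
N is off the critical path — its longest chain is 18 hours, giving 1 of slack.
Now N→B→J = 4+9+7 = 20 is longest, so the finish becomes 20 hours.
Change in finish: 20 − 19 = +1 hours.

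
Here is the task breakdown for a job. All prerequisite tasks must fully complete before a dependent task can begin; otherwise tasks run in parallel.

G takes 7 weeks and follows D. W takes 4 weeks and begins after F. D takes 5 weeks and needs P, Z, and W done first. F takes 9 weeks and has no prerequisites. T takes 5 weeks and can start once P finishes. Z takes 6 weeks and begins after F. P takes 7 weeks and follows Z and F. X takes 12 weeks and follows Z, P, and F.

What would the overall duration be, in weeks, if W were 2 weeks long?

34

Baseline: F→Z→P→D→G = 9+6+7+5+7 = 34 → 34 weeks.
W is off the critical path — its longest chain is 25 weeks, giving 9 of slack.
No other chain overtakes it, so the finish is 34 weeks.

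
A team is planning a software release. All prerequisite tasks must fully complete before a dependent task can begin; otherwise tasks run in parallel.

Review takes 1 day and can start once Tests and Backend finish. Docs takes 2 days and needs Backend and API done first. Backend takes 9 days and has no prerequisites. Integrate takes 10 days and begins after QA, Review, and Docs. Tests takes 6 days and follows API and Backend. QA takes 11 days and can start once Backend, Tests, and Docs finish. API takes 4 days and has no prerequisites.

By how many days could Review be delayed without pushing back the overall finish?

Backend→Tests→QA→Integrate = 9+6+11+10 = 36 sets the makespan at 36 days.
Longest path through Review: 26 days (earliest finish 16, latest finish 26).
So Review can slip 26 − 16 = 10 days.

10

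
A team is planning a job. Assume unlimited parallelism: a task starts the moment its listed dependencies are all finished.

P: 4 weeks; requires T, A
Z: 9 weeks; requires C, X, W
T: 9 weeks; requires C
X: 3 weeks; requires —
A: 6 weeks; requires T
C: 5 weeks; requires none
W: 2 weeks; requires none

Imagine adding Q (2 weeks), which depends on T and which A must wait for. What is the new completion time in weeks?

26

Originally the job takes 24 weeks.
With Q inserted, A now waits for max(T, Q).
New critical path: C→T→Q→A→P = 5+9+2+6+4 = 26 ⇒ 26 weeks.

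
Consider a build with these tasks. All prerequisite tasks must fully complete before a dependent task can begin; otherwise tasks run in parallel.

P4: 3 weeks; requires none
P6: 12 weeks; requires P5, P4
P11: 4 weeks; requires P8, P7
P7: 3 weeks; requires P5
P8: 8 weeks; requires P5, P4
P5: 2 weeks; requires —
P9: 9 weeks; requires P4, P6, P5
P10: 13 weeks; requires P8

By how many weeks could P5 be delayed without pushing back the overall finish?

Critical path: P4→P6→P9 = 3+12+9 = 24, so the finish is 24 weeks.
P5 finishes as early as 2 and must finish by 3.
So P5 can slip 3 − 2 = 1 week.

1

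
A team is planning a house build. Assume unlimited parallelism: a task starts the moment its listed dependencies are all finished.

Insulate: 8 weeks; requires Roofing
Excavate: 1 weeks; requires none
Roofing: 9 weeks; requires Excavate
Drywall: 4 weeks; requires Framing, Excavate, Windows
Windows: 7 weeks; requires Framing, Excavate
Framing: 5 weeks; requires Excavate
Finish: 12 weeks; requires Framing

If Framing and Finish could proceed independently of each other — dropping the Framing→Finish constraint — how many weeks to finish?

18

With the dependency in place, Excavate→Framing→Finish = 1+5+12 = 18 sets the finish at 18 weeks.
Without Framing→Finish, Finish's earliest start moves from 6 to 0.
New critical path: Excavate→Roofing→Insulate = 1+9+8 = 18 ⇒ 18 weeks.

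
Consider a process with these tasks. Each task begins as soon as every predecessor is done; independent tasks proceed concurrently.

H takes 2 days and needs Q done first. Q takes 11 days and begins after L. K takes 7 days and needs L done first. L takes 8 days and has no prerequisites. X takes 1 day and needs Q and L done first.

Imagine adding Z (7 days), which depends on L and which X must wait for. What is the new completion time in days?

21

Originally the job takes 21 days.
With Z inserted, X now waits for max(Q, L, Z).
New critical path: L→Q→H = 8+11+2 = 21 ⇒ 21 days.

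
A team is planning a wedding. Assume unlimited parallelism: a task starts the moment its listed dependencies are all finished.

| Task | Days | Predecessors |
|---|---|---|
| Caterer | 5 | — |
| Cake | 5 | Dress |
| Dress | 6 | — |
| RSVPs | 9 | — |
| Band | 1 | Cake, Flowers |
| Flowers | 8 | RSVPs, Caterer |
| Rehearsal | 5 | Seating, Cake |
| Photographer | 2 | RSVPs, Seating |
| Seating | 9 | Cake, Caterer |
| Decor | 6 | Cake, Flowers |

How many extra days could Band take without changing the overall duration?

Critical path: Dress→Cake→Seating→Rehearsal = 6+5+9+5 = 25, so the finish is 25 days.
Longest path through Band: 18 days (earliest finish 18, latest finish 25).
Float = 25 − 18 = 7.

7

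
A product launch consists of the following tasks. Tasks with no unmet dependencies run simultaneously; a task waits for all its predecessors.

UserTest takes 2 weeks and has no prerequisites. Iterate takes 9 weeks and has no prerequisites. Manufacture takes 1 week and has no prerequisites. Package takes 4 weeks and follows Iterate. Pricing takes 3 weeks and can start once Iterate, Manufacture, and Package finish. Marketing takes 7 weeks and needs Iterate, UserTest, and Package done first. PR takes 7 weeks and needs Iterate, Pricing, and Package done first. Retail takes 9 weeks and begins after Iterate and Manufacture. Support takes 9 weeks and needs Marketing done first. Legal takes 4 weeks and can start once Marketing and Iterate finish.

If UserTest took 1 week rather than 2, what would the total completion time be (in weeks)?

Critical path before the change: Iterate→Package→Marketing→Support = 9+4+7+9 = 29 giving 29 weeks.
UserTest has 11 weeks of float (longest path through it is 18).
The critical path is still Iterate→Package→Marketing→Support; finish is now 29 weeks.

29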